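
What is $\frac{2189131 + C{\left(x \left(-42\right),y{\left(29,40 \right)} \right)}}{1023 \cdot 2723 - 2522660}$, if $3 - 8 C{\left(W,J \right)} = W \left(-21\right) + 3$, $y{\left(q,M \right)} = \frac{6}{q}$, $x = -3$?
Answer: $\frac{1251121}{150268} \approx 8.3259$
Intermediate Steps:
$C{\left(W,J \right)} = \frac{21 W}{8}$ ($C{\left(W,J \right)} = \frac{3}{8} - \frac{W \left(-21\right) + 3}{8} = \frac{3}{8} - \frac{- 21 W + 3}{8} = \frac{3}{8} - \frac{3 - 21 W}{8} = \frac{3}{8} + \left(- \frac{3}{8} + \frac{21 W}{8}\right) = \frac{21 W}{8}$)
$\frac{2189131 + C{\left(x \left(-42\right),y{\left(29,40 \right)} \right)}}{1023 \cdot 2723 - 2522660} = \frac{2189131 + \frac{21 \left(\left(-3\right) \left(-42\right)\right)}{8}}{1023 \cdot 2723 - 2522660} = \frac{2189131 + \frac{21}{8} \cdot 126}{2785629 - 2522660} = \frac{2189131 + \frac{1323}{4}}{262969} = \frac{8757847}{4} \cdot \frac{1}{262969} = \frac{1251121}{150268}$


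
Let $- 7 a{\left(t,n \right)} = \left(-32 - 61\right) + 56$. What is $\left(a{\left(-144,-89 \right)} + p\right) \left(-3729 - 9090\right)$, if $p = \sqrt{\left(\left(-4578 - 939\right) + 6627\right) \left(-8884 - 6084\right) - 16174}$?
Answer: $- \frac{474303}{7} - 12819 i \sqrt{16630654} \approx -67758.0 - 5.2277 \cdot 10^{7} i$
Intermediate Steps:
$a{\left(t,n \right)} = \frac{37}{7}$ ($a{\left(t,n \right)} = - \frac{\left(-32 - 61\right) + 56}{7} = - \frac{-93 + 56}{7} = \left(- \frac{1}{7}\right) \left(-37\right) = \frac{37}{7}$)
$p = i \sqrt{16630654}$ ($p = \sqrt{\left(-5517 + 6627\right) \left(-14968\right) - 16174} = \sqrt{1110 \left(-14968\right) - 16174} = \sqrt{-16614480 - 16174} = \sqrt{-16630654} = i \sqrt{16630654} \approx 4078.1 i$)
$\left(a{\left(-144,-89 \right)} + p\right) \left(-3729 - 9090\right) = \left(\frac{37}{7} + i \sqrt{16630654}\right) \left(-3729 - 9090\right) = \left(\frac{37}{7} + i \sqrt{16630654}\right) \left(-12819\right) = - \frac{474303}{7} - 12819 i \sqrt{16630654}$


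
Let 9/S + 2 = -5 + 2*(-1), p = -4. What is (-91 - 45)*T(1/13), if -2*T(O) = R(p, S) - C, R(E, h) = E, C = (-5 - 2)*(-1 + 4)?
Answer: 1156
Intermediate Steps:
C = -21 (C = -7*3 = -21)
S = -1 (S = 9/(-2 + (-5 + 2*(-1))) = 9/(-2 + (-5 - 2)) = 9/(-2 - 7) = 9/(-9) = 9*(-⅑) = -1)
T(O) = -17/2 (T(O) = -(-4 - 1*(-21))/2 = -(-4 + 21)/2 = -½*17 = -17/2)
(-91 - 45)*T(1/13) = (-91 - 45)*(-17/2) = -136*(-17/2) = 1156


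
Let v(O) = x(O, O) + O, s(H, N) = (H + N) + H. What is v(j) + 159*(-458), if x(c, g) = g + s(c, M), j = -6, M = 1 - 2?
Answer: -72847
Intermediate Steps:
M = -1
s(H, N) = N + 2*H
x(c, g) = -1 + g + 2*c (x(c, g) = g + (-1 + 2*c) = -1 + g + 2*c)
v(O) = -1 + 4*O (v(O) = (-1 + O + 2*O) + O = (-1 + 3*O) + O = -1 + 4*O)
v(j) + 159*(-458) = (-1 + 4*(-6)) + 159*(-458) = (-1 - 24) - 72822 = -25 - 72822 = -72847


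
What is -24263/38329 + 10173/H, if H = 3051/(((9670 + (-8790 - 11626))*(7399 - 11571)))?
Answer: 647446523416433/4331177 ≈ 1.4949e+8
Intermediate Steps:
H = 113/1660456 (H = 3051/(((9670 - 20416)*(-4172))) = 3051/((-10746*(-4172))) = 3051/44832312 = 3051*(1/44832312) = 113/1660456 ≈ 6.8054e-5)
-24263/38329 + 10173/H = -24263/38329 + 10173/(113/1660456) = -24263*1/38329 + 10173*(1660456/113) = -24263/38329 + 16891818888/113 = 647446523416433/4331177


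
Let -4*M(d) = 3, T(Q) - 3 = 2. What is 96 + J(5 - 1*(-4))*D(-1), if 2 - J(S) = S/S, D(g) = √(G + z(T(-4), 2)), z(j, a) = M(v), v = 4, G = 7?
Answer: 197/2 ≈ 98.500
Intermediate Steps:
T(Q) = 5 (T(Q) = 3 + 2 = 5)
M(d) = -¾ (M(d) = -¼*3 = -¾)
z(j, a) = -¾
D(g) = 5/2 (D(g) = √(7 - ¾) = √(25/4) = 5/2)
J(S) = 1 (J(S) = 2 - S/S = 2 - 1*1 = 2 - 1 = 1)
96 + J(5 - 1*(-4))*D(-1) = 96 + 1*(5/2) = 96 + 5/2 = 197/2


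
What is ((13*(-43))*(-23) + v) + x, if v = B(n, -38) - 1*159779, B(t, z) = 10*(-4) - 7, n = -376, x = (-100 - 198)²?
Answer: -58165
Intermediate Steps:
x = 88804 (x = (-298)² = 88804)
B(t, z) = -47 (B(t, z) = -40 - 7 = -47)
v = -159826 (v = -47 - 1*159779 = -47 - 159779 = -159826)
((13*(-43))*(-23) + v) + x = ((13*(-43))*(-23) - 159826) + 88804 = (-559*(-23) - 159826) + 88804 = (12857 - 159826) + 88804 = -146969 + 88804 = -58165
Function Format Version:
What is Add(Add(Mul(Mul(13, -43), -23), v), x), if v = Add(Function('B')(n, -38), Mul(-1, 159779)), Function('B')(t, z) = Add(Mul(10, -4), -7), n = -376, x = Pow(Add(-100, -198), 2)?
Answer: -58165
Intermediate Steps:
x = 88804 (x = Pow(-298, 2) = 88804)
Function('B')(t, z) = -47 (Function('B')(t, z) = Add(-40, -7) = -47)
v = -159826 (v = Add(-47, Mul(-1, 159779)) = Add(-47, -159779) = -159826)
Add(Add(Mul(Mul(13, -43), -23), v), x) = Add(Add(Mul(Mul(13, -43), -23), -159826), 88804) = Add(Add(Mul(-559, -23), -159826), 88804) = Add(Add(12857, -159826), 88804) = Add(-146969, 88804) = -58165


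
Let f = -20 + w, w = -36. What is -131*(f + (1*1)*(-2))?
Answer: 7598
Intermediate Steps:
f = -56 (f = -20 - 36 = -56)
-131*(f + (1*1)*(-2)) = -131*(-56 + (1*1)*(-2)) = -131*(-56 + 1*(-2)) = -131*(-56 - 2) = -131*(-58) = 7598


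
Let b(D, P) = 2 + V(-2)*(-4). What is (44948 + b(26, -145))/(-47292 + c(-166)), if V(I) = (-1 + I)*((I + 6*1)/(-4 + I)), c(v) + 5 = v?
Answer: -44942/47463 ≈ -0.94689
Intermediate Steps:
c(v) = -5 + v
V(I) = (-1 + I)*(6 + I)/(-4 + I) (V(I) = (-1 + I)*((I + 6)/(-4 + I)) = (-1 + I)*((6 + I)/(-4 + I)) = (-1 + I)*(6 + I)/(-4 + I))
b(D, P) = -6 (b(D, P) = 2 + ((-6 + (-2)² + 5*(-2))/(-4 - 2))*(-4) = 2 + ((-6 + 4 - 10)/(-6))*(-4) = 2 - ⅙*(-12)*(-4) = 2 + 2*(-4) = 2 - 8 = -6)
(44948 + b(26, -145))/(-47292 + c(-166)) = (44948 - 6)/(-47292 + (-5 - 166)) = 44942/(-47292 - 171) = 44942/(-47463) = 44942*(-1/47463) = -44942/47463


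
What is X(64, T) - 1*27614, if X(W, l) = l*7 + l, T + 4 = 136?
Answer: -26558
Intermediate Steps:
T = 132 (T = -4 + 136 = 132)
X(W, l) = 8*l (X(W, l) = 7*l + l = 8*l)
X(64, T) - 1*27614 = 8*132 - 1*27614 = 1056 - 27614 = -26558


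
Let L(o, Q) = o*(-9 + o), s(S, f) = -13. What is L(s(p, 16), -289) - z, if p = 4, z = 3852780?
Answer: -3852494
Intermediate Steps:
L(s(p, 16), -289) - z = -13*(-9 - 13) - 1*3852780 = -13*(-22) - 3852780 = 286 - 3852780 = -3852494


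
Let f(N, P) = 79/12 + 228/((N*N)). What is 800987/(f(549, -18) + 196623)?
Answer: 321891043716/79019137699 ≈ 4.0736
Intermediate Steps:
f(N, P) = 79/12 + 228/N**2 (f(N, P) = 79*(1/12) + 228/(N**2) = 79/12 + 228/N**2)
800987/(f(549, -18) + 196623) = 800987/((79/12 + 228/549**2) + 196623) = 800987/((79/12 + 228*(1/301401)) + 196623) = 800987/((79/12 + 76/100467) + 196623) = 800987/(2645935/401868 + 196623) = 800987/(79019137699/401868) = 800987*(401868/79019137699) = 321891043716/79019137699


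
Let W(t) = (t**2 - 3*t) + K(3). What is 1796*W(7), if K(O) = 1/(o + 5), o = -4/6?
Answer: 659132/13 ≈ 50702.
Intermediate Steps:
o = -2/3 (o = -4*1/6 = -2/3 ≈ -0.66667)
K(O) = 3/13 (K(O) = 1/(-2/3 + 5) = 1/(13/3) = 3/13)
W(t) = 3/13 + t**2 - 3*t (W(t) = (t**2 - 3*t) + 3/13 = 3/13 + t**2 - 3*t)
1796*W(7) = 1796*(3/13 + 7**2 - 3*7) = 1796*(3/13 + 49 - 21) = 1796*(367/13) = 659132/13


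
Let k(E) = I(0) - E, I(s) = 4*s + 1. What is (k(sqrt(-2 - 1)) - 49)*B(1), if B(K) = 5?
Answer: -240 - 5*I*sqrt(3) ≈ -240.0 - 8.6602*I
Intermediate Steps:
I(s) = 1 + 4*s
k(E) = 1 - E (k(E) = (1 + 4*0) - E = (1 + 0) - E = 1 - E)
(k(sqrt(-2 - 1)) - 49)*B(1) = ((1 - sqrt(-2 - 1)) - 49)*5 = ((1 - sqrt(-3)) - 49)*5 = ((1 - I*sqrt(3)) - 49)*5 = (-48 - I*sqrt(3))*5 = -240 - 5*I*sqrt(3)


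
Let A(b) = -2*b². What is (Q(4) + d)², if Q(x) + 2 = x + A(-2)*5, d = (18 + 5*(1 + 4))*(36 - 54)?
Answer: 659344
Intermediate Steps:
d = -774 (d = (18 + 5*5)*(-18) = (18 + 25)*(-18) = 43*(-18) = -774)
Q(x) = -42 + x (Q(x) = -2 + (x - 2*(-2)²*5) = -2 + (x - 2*4*5) = -2 + (x - 8*5) = -2 + (x - 40) = -2 + (-40 + x) = -42 + x)
(Q(4) + d)² = ((-42 + 4) - 774)² = (-38 - 774)² = (-812)² = 659344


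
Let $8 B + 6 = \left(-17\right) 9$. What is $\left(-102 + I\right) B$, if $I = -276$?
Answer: $\frac{30051}{4} \approx 7512.8$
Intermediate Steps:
$B = - \frac{159}{8}$ ($B = - \frac{3}{4} + \frac{\left(-17\right) 9}{8} = - \frac{3}{4} + \frac{1}{8} \left(-153\right) = - \frac{3}{4} - \frac{153}{8} = - \frac{159}{8} \approx -19.875$)
$\left(-102 + I\right) B = \left(-102 - 276\right) \left(- \frac{159}{8}\right) = \left(-378\right) \left(- \frac{159}{8}\right) = \frac{30051}{4}$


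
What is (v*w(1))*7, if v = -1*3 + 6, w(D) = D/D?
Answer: 21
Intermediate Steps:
w(D) = 1
v = 3 (v = -3 + 6 = 3)
(v*w(1))*7 = (3*1)*7 = 3*7 = 21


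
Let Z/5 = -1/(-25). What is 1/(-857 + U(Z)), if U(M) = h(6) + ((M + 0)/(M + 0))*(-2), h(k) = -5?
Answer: -1/864 ≈ -0.0011574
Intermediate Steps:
Z = 1/5 (Z = 5*(-1/(-25)) = 5*(-1*(-1/25)) = 5*(1/25) = 1/5 ≈ 0.20000)
U(M) = -7 (U(M) = -5 + ((M + 0)/(M + 0))*(-2) = -5 + (M/M)*(-2) = -5 + 1*(-2) = -5 - 2 = -7)
1/(-857 + U(Z)) = 1/(-857 - 7) = 1/(-864) = -1/864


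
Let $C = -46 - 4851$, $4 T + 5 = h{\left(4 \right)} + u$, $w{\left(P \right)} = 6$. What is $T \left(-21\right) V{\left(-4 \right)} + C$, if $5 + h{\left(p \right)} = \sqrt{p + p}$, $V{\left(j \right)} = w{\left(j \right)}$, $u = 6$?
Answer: $-4771 - 63 \sqrt{2} \approx -4860.1$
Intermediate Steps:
$V{\left(j \right)} = 6$
$h{\left(p \right)} = -5 + \sqrt{2} \sqrt{p}$ ($h{\left(p \right)} = -5 + \sqrt{p + p} = -5 + \sqrt{2 p} = -5 + \sqrt{2} \sqrt{p}$)
$T = -1 + \frac{\sqrt{2}}{2}$ ($T = - \frac{5}{4} + \frac{\left(-5 + \sqrt{2} \sqrt{4}\right) + 6}{4} = - \frac{5}{4} + \frac{\left(-5 + \sqrt{2} \cdot 2\right) + 6}{4} = - \frac{5}{4} + \frac{\left(-5 + 2 \sqrt{2}\right) + 6}{4} = - \frac{5}{4} + \frac{1 + 2 \sqrt{2}}{4} = - \frac{5}{4} + \left(\frac{1}{4} + \frac{\sqrt{2}}{2}\right) = -1 + \frac{\sqrt{2}}{2} \approx -0.29289$)
$C = -4897$ ($C = -46 - 4851 = -4897$)
$T \left(-21\right) V{\left(-4 \right)} + C = \left(-1 + \frac{\sqrt{2}}{2}\right) \left(-21\right) 6 - 4897 = \left(21 - \frac{21 \sqrt{2}}{2}\right) 6 - 4897 = \left(126 - 63 \sqrt{2}\right) - 4897 = -4771 - 63 \sqrt{2}$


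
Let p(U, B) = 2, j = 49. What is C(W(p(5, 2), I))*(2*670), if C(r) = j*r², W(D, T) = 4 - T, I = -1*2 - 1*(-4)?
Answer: 262640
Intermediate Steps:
I = 2 (I = -2 + 4 = 2)
C(r) = 49*r²
C(W(p(5, 2), I))*(2*670) = (49*(4 - 1*2)²)*(2*670) = (49*(4 - 2)²)*1340 = (49*2²)*1340 = (49*4)*1340 = 196*1340 = 262640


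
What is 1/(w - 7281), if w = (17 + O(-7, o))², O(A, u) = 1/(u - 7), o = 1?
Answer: -36/251915 ≈ -0.00014291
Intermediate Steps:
O(A, u) = 1/(-7 + u)
w = 10201/36 (w = (17 + 1/(-7 + 1))² = (17 + 1/(-6))² = (17 - ⅙)² = (101/6)² = 10201/36 ≈ 283.36)
1/(w - 7281) = 1/(10201/36 - 7281) = 1/(-251915/36) = -36/251915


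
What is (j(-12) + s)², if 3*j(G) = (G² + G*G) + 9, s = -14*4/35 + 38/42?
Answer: 106543684/11025 ≈ 9663.8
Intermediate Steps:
s = -73/105 (s = -56*1/35 + 38*(1/42) = -8/5 + 19/21 = -73/105 ≈ -0.69524)
j(G) = 3 + 2*G²/3 (j(G) = ((G² + G*G) + 9)/3 = ((G² + G²) + 9)/3 = (2*G² + 9)/3 = (9 + 2*G²)/3 = 3 + 2*G²/3)
(j(-12) + s)² = ((3 + (⅔)*(-12)²) - 73/105)² = ((3 + (⅔)*144) - 73/105)² = ((3 + 96) - 73/105)² = (99 - 73/105)² = (10322/105)² = 106543684/11025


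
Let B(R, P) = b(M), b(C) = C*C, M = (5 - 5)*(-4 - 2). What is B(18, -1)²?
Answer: 0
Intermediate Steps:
M = 0 (M = 0*(-6) = 0)
b(C) = C²
B(R, P) = 0 (B(R, P) = 0² = 0)
B(18, -1)² = 0² = 0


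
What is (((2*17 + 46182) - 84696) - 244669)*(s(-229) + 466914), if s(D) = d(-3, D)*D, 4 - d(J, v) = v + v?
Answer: -102249634284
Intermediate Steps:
d(J, v) = 4 - 2*v (d(J, v) = 4 - (v + v) = 4 - 2*v)
s(D) = D*(4 - 2*D) (s(D) = (4 - 2*D)*D = D*(4 - 2*D))
(((2*17 + 46182) - 84696) - 244669)*(s(-229) + 466914) = (((2*17 + 46182) - 84696) - 244669)*(2*(-229)*(2 - 1*(-229)) + 466914) = (((34 + 46182) - 84696) - 244669)*(2*(-229)*(2 + 229) + 466914) = ((46216 - 84696) - 244669)*(2*(-229)*231 + 466914) = (-38480 - 244669)*(-105798 + 466914) = -283149*361116 = -102249634284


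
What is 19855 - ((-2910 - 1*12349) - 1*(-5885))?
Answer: 29229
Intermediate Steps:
19855 - ((-2910 - 1*12349) - 1*(-5885)) = 19855 - ((-2910 - 12349) + 5885) = 19855 - (-15259 + 5885) = 19855 - 1*(-9374) = 19855 + 9374 = 29229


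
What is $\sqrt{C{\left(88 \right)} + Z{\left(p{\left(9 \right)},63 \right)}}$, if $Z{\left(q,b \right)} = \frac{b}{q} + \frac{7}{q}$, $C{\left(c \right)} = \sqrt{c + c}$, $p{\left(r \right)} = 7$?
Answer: $\sqrt{10 + 4 \sqrt{11}} \approx 4.8235$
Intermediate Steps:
$C{\left(c \right)} = \sqrt{2} \sqrt{c}$ ($C{\left(c \right)} = \sqrt{2 c} = \sqrt{2} \sqrt{c}$)
$Z{\left(q,b \right)} = \frac{7}{q} + \frac{b}{q}$
$\sqrt{C{\left(88 \right)} + Z{\left(p{\left(9 \right)},63 \right)}} = \sqrt{\sqrt{2} \sqrt{88} + \frac{7 + 63}{7}} = \sqrt{\sqrt{2} \cdot 2 \sqrt{22} + \frac{1}{7} \cdot 70} = \sqrt{4 \sqrt{11} + 10} = \sqrt{10 + 4 \sqrt{11}}$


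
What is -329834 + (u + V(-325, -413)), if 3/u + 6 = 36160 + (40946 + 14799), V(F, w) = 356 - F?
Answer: -10082943848/30633 ≈ -3.2915e+5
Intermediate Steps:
u = 1/30633 (u = 3/(-6 + (36160 + (40946 + 14799))) = 3/(-6 + (36160 + 55745)) = 3/(-6 + 91905) = 3/91899 = 3*(1/91899) = 1/30633 ≈ 3.2645e-5)
-329834 + (u + V(-325, -413)) = -329834 + (1/30633 + (356 - 1*(-325))) = -329834 + (1/30633 + (356 + 325)) = -329834 + (1/30633 + 681) = -329834 + 20861074/30633 = -10082943848/30633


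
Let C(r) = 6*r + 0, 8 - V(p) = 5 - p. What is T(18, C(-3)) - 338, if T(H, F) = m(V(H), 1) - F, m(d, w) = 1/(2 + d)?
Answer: -7359/23 ≈ -319.96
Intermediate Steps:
V(p) = 3 + p (V(p) = 8 - (5 - p) = 8 + (-5 + p) = 3 + p)
C(r) = 6*r
T(H, F) = 1/(5 + H) - F (T(H, F) = 1/(2 + (3 + H)) - F = 1/(5 + H) - F)
T(18, C(-3)) - 338 = (1 - 6*(-3)*(5 + 18))/(5 + 18) - 338 = (1 - 1*(-18)*23)/23 - 338 = (1 + 414)/23 - 338 = (1/23)*415 - 338 = 415/23 - 338 = -7359/23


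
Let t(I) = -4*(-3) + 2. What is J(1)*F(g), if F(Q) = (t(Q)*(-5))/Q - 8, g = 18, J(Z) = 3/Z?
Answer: -107/3 ≈ -35.667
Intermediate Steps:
t(I) = 14 (t(I) = 12 + 2 = 14)
F(Q) = -8 - 70/Q (F(Q) = (14*(-5))/Q - 8 = -70/Q - 8 = -8 - 70/Q)
J(1)*F(g) = (3/1)*(-8 - 70/18) = (3*1)*(-8 - 70*1/18) = 3*(-8 - 35/9) = 3*(-107/9) = -107/3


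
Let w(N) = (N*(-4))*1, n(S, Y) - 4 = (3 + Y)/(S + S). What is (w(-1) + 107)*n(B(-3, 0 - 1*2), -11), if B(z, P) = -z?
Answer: 296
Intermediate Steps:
n(S, Y) = 4 + (3 + Y)/(2*S) (n(S, Y) = 4 + (3 + Y)/(S + S) = 4 + (3 + Y)/((2*S)) = 4 + (3 + Y)*(1/(2*S)) = 4 + (3 + Y)/(2*S))
w(N) = -4*N (w(N) = -4*N*1 = -4*N)
(w(-1) + 107)*n(B(-3, 0 - 1*2), -11) = (-4*(-1) + 107)*((3 - 11 + 8*(-1*(-3)))/(2*((-1*(-3))))) = (4 + 107)*((½)*(3 - 11 + 8*3)/3) = 111*((½)*(⅓)*(3 - 11 + 24)) = 111*((½)*(⅓)*16) = 111*(8/3) = 296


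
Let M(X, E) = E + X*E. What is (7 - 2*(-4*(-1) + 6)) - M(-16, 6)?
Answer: 77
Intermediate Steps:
M(X, E) = E + E*X
(7 - 2*(-4*(-1) + 6)) - M(-16, 6) = (7 - 2*(-4*(-1) + 6)) - 6*(1 - 16) = (7 - 2*(4 + 6)) - 6*(-15) = (7 - 2*10) - 1*(-90) = (7 - 20) + 90 = -13 + 90 = 77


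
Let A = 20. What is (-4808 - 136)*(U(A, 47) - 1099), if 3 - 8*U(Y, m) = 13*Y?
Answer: 5592282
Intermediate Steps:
U(Y, m) = 3/8 - 13*Y/8
(-4808 - 136)*(U(A, 47) - 1099) = (-4808 - 136)*((3/8 - 13/8*20) - 1099) = -4944*((3/8 - 65/2) - 1099) = -4944*(-257/8 - 1099) = -4944*(-9049/8) = 5592282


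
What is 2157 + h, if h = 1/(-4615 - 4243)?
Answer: 19106705/8858 ≈ 2157.0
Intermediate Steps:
h = -1/8858 (h = 1/(-8858) = -1/8858 ≈ -0.00011289)
2157 + h = 2157 - 1/8858 = 19106705/8858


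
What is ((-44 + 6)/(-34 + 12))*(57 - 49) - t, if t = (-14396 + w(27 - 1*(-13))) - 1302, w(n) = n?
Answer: 172390/11 ≈ 15672.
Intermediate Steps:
t = -15658 (t = (-14396 + (27 - 1*(-13))) - 1302 = (-14396 + (27 + 13)) - 1302 = (-14396 + 40) - 1302 = -14356 - 1302 = -15658)
((-44 + 6)/(-34 + 12))*(57 - 49) - t = ((-44 + 6)/(-34 + 12))*(57 - 49) - 1*(-15658) = -38/(-22)*8 + 15658 = -38*(-1/22)*8 + 15658 = (19/11)*8 + 15658 = 152/11 + 15658 = 172390/11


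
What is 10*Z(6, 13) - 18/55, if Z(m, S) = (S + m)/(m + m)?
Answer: 5117/330 ≈ 15.506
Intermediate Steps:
Z(m, S) = (S + m)/(2*m) (Z(m, S) = (S + m)/((2*m)) = (S + m)*(1/(2*m)) = (S + m)/(2*m))
10*Z(6, 13) - 18/55 = 10*((1/2)*(13 + 6)/6) - 18/55 = 10*((1/2)*(1/6)*19) - 18*1/55 = 10*(19/12) - 18/55 = 95/6 - 18/55 = 5117/330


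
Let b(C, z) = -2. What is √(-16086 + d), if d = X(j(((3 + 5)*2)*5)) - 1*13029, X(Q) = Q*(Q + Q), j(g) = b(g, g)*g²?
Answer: √327650885 ≈ 18101.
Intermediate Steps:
j(g) = -2*g²
X(Q) = 2*Q² (X(Q) = Q*(2*Q) = 2*Q²)
d = 327666971 (d = 2*(-2*100*(3 + 5)²)² - 1*13029 = 2*(-2*((8*2)*5)²)² - 13029 = 2*(-2*(16*5)²)² - 13029 = 2*(-2*80²)² - 13029 = 2*(-2*6400)² - 13029 = 2*(-12800)² - 13029 = 2*163840000 - 13029 = 327680000 - 13029 = 327666971)
√(-16086 + d) = √(-16086 + 327666971) = √327650885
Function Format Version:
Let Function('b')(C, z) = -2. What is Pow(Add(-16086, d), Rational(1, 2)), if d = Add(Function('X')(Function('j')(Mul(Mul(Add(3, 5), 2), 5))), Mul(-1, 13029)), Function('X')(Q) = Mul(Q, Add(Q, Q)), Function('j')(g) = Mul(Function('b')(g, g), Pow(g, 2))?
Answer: Pow(327650885, Rational(1, 2)) ≈ 18101.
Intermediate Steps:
Function('j')(g) = Mul(-2, Pow(g, 2))
Function('X')(Q) = Mul(2, Pow(Q, 2)) (Function('X')(Q) = Mul(Q, Mul(2, Q)) = Mul(2, Pow(Q, 2)))
d = 327666971 (d = Add(Mul(2, Pow(Mul(-2, Pow(Mul(Mul(Add(3, 5), 2), 5), 2)), 2)), Mul(-1, 13029)) = Add(Mul(2, Pow(Mul(-2, Pow(Mul(Mul(8, 2), 5), 2)), 2)), -13029) = Add(Mul(2, Pow(Mul(-2, Pow(Mul(16, 5), 2)), 2)), -13029) = Add(Mul(2, Pow(Mul(-2, Pow(80, 2)), 2)), -13029) = Add(Mul(2, Pow(Mul(-2, 6400), 2)), -13029) = Add(Mul(2, Pow(-12800, 2)), -13029) = Add(Mul(2, 163840000), -13029) = Add(327680000, -13029) = 327666971)
Pow(Add(-16086, d), Rational(1, 2)) = Pow(Add(-16086, 327666971), Rational(1, 2)) = Pow(327650885, Rational(1, 2))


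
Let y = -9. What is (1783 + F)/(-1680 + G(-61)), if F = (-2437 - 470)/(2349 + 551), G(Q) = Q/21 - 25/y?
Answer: -325570959/306959200 ≈ -1.0606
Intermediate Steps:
G(Q) = 25/9 + Q/21 (G(Q) = Q/21 - 25/(-9) = Q*(1/21) - 25*(-⅑) = Q/21 + 25/9 = 25/9 + Q/21)
F = -2907/2900 ≈ -1.0024
(1783 + F)/(-1680 + G(-61)) = (1783 - 2907/2900)/(-1680 + (25/9 + (1/21)*(-61))) = 5167793/(2900*(-1680 + (25/9 - 61/21))) = 5167793/(2900*(-1680 - 8/63)) = 5167793/(2900*(-105848/63)) = (5167793/2900)*(-63/105848) = -325570959/306959200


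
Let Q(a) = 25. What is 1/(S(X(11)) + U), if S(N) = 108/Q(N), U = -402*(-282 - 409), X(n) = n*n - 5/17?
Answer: 25/6944658 ≈ 3.5999e-6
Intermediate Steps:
X(n) = -5/17 + n**2 (X(n) = n**2 - 5*1/17 = n**2 - 5/17 = -5/17 + n**2)
U = 277782 (U = -402*(-691) = 277782)
S(N) = 108/25
1/(S(X(11)) + U) = 1/(108/25 + 277782) = 1/(6944658/25) = 25/6944658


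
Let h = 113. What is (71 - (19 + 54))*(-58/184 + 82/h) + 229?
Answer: 1186075/5198 ≈ 228.18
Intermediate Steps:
(71 - (19 + 54))*(-58/184 + 82/h) + 229 = (71 - (19 + 54))*(-58/184 + 82/113) + 229 = (71 - 1*73)*(-58*1/184 + 82*(1/113)) + 229 = (71 - 73)*(-29/92 + 82/113) + 229 = -2*4267/10396 + 229 = -4267/5198 + 229 = 1186075/5198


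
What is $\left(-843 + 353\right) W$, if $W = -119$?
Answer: $58310$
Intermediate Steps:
$\left(-843 + 353\right) W = \left(-843 + 353\right) \left(-119\right) = \left(-490\right) \left(-119\right) = 58310$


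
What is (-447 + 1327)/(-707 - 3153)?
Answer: -44/193 ≈ -0.22798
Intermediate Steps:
(-447 + 1327)/(-707 - 3153) = 880/(-3860) = 880*(-1/3860) = -44/193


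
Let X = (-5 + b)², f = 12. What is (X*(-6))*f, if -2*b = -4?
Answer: -648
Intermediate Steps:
b = 2 (b = -½*(-4) = 2)
X = 9 (X = (-5 + 2)² = (-3)² = 9)
(X*(-6))*f = (9*(-6))*12 = -54*12 = -648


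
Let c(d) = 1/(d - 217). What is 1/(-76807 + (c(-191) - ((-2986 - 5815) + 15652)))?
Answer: -408/34132465 ≈ -1.1953e-5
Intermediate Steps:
c(d) = 1/(-217 + d)
1/(-76807 + (c(-191) - ((-2986 - 5815) + 15652))) = 1/(-76807 + (1/(-217 - 191) - ((-2986 - 5815) + 15652))) = 1/(-76807 + (1/(-408) - (-8801 + 15652))) = 1/(-76807 + (-1/408 - 1*6851)) = 1/(-76807 + (-1/408 - 6851)) = 1/(-76807 - 2795209/408) = 1/(-34132465/408) = -408/34132465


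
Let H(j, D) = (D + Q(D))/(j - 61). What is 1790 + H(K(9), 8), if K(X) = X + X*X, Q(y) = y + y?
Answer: 51934/29 ≈ 1790.8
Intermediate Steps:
Q(y) = 2*y
K(X) = X + X**2
H(j, D) = 3*D/(-61 + j) (H(j, D) = (D + 2*D)/(j - 61) = (3*D)/(-61 + j) = 3*D/(-61 + j))
1790 + H(K(9), 8) = 1790 + 3*8/(-61 + 9*(1 + 9)) = 1790 + 3*8/(-61 + 9*10) = 1790 + 3*8/(-61 + 90) = 1790 + 3*8/29 = 1790 + 3*8*(1/29) = 1790 + 24/29 = 51934/29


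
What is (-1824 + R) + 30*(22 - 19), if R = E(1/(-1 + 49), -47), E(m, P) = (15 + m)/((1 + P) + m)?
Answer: -3827659/2207 ≈ -1734.3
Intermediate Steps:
E(m, P) = (15 + m)/(1 + P + m)
R = -721/2207 (R = (15 + 1/(-1 + 49))/(1 - 47 + 1/(-1 + 49)) = (15 + 1/48)/(1 - 47 + 1/48) = (721/48)/(-2207/48) = -48/2207*721/48 = -721/2207 ≈ -0.32669)
(-1824 + R) + 30*(22 - 19) = (-1824 - 721/2207) + 30*(22 - 19) = -4026289/2207 + 30*3 = -4026289/2207 + 90 = -3827659/2207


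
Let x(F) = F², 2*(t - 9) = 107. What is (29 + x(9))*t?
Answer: 6875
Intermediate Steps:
t = 125/2 (t = 9 + (½)*107 = 9 + 107/2 = 125/2 ≈ 62.500)
(29 + x(9))*t = (29 + 9²)*(125/2) = (29 + 81)*(125/2) = 110*(125/2) = 6875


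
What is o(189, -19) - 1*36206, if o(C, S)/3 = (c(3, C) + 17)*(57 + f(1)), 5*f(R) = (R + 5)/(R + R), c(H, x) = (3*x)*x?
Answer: 18484498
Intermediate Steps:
c(H, x) = 3*x²
f(R) = (5 + R)/(10*R) (f(R) = ((R + 5)/(R + R))/5 = ((5 + R)/((2*R)))/5 = ((5 + R)*(1/(2*R)))/5 = ((5 + R)/(2*R))/5 = (5 + R)/(10*R))
o(C, S) = 14688/5 + 2592*C²/5 (o(C, S) = 3*((3*C² + 17)*(57 + (⅒)*(5 + 1)/1)) = 3*((17 + 3*C²)*(57 + (⅒)*1*6)) = 3*((17 + 3*C²)*(57 + ⅗)) = 3*((17 + 3*C²)*(288/5)) = 3*(4896/5 + 864*C²/5) = 14688/5 + 2592*C²/5)
o(189, -19) - 1*36206 = (14688/5 + (2592/5)*189²) - 1*36206 = (14688/5 + (2592/5)*35721) - 36206 = (14688/5 + 92588832/5) - 36206 = 18520704 - 36206 = 18484498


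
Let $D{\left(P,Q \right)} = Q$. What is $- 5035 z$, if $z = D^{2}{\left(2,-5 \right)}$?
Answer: $-125875$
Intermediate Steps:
$z = 25$ ($z = \left(-5\right)^{2} = 25$)
$- 5035 z = \left(-5035\right) 25 = -125875$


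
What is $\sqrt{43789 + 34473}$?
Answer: $\sqrt{78262} \approx 279.75$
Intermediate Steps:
$\sqrt{43789 + 34473} = \sqrt{78262}$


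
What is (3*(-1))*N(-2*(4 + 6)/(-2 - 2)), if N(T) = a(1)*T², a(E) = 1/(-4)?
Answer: 75/4 ≈ 18.750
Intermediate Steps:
a(E) = -¼
N(T) = -T²/4
(3*(-1))*N(-2*(4 + 6)/(-2 - 2)) = (3*(-1))*(-4*(4 + 6)²/(-2 - 2)²/4) = -(-3)*(-20/(-4))²/4 = -(-3)*(-20*(-1)/4)²/4 = -(-3)*(-2*(-5/2))²/4 = -(-3)*5²/4 = -(-3)*25/4 = -3*(-25/4) = 75/4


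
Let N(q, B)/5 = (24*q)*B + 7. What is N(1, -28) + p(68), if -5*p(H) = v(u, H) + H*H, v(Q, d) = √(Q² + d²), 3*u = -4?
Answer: -21249/5 - 4*√2602/15 ≈ -4263.4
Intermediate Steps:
u = -4/3 (u = (⅓)*(-4) = -4/3 ≈ -1.3333)
N(q, B) = 35 + 120*B*q (N(q, B) = 5*((24*q)*B + 7) = 5*(24*B*q + 7) = 5*(7 + 24*B*q) = 35 + 120*B*q)
p(H) = -H²/5 - √(16/9 + H²)/5 (p(H) = -(√((-4/3)² + H²) + H*H)/5 = -(√(16/9 + H²) + H²)/5 = -(H² + √(16/9 + H²))/5 = -H²/5 - √(16/9 + H²)/5)
N(1, -28) + p(68) = (35 + 120*(-28)*1) + (-⅕*68² - √(16 + 9*68²)/15) = (35 - 3360) + (-⅕*4624 - √(16 + 9*4624)/15) = -3325 + (-4624/5 - √(16 + 41616)/15) = -3325 + (-4624/5 - 4*√2602/15) = -21249/5 - 4*√2602/15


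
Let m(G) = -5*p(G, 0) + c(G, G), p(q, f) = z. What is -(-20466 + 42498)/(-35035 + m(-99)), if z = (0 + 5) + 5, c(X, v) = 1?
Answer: 5508/8771 ≈ 0.62798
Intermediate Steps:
z = 10 (z = 5 + 5 = 10)
p(q, f) = 10
m(G) = -49 (m(G) = -5*10 + 1 = -50 + 1 = -49)
-(-20466 + 42498)/(-35035 + m(-99)) = -(-20466 + 42498)/(-35035 - 49) = -22032/(-35084) = -22032*(-1)/35084 = -1*(-5508/8771) = 5508/8771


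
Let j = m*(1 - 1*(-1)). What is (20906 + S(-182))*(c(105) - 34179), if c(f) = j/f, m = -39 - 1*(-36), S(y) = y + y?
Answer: -24573716714/35 ≈ -7.0211e+8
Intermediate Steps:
S(y) = 2*y
m = -3 (m = -39 + 36 = -3)
j = -6 (j = -3*(1 - 1*(-1)) = -3*(1 + 1) = -3*2 = -6)
c(f) = -6/f
(20906 + S(-182))*(c(105) - 34179) = (20906 + 2*(-182))*(-6/105 - 34179) = (20906 - 364)*(-6*1/105 - 34179) = 20542*(-2/35 - 34179) = 20542*(-1196267/35) = -24573716714/35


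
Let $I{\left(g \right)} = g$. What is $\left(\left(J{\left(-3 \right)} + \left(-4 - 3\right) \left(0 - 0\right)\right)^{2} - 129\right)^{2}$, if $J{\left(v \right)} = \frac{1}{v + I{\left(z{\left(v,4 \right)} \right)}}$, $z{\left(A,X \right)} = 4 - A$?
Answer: $\frac{4255969}{256} \approx 16625.0$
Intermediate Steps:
$J{\left(v \right)} = \frac{1}{4}$ ($J{\left(v \right)} = \frac{1}{v - \left(-4 + v\right)} = \frac{1}{4}$)
$\left(\left(J{\left(-3 \right)} + \left(-4 - 3\right) \left(0 - 0\right)\right)^{2} - 129\right)^{2} = \left(\left(\frac{1}{4} + \left(-4 - 3\right) \left(0 - 0\right)\right)^{2} - 129\right)^{2} = \left(\left(\frac{1}{4} - 7 \left(0 + 0\right)\right)^{2} - 129\right)^{2} = \left(\left(\frac{1}{4} - 0\right)^{2} - 129\right)^{2} = \left(\left(\frac{1}{4} + 0\right)^{2} - 129\right)^{2} = \left(\left(\frac{1}{4}\right)^{2} - 129\right)^{2} = \left(\frac{1}{16} - 129\right)^{2} = \left(- \frac{2063}{16}\right)^{2} = \frac{4255969}{256}$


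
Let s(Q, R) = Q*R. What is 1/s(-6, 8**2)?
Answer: -1/384 ≈ -0.0026042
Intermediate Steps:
1/s(-6, 8**2) = 1/(-6*8**2) = 1/(-6*64) = 1/(-384) = -1/384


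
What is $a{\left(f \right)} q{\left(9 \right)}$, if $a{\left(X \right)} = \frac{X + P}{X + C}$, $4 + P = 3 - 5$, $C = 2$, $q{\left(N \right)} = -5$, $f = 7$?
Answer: $- \frac{5}{9} \approx -0.55556$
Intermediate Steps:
$P = -6$ ($P = -4 + \left(3 - 5\right) = -4 - 2 = -6$)
$a{\left(X \right)} = \frac{-6 + X}{2 + X}$ ($a{\left(X \right)} = \frac{X - 6}{X + 2} = \frac{-6 + X}{2 + X}$)
$a{\left(f \right)} q{\left(9 \right)} = \frac{-6 + 7}{2 + 7} \left(-5\right) = \frac{1}{9} \cdot 1 \left(-5\right) = \frac{1}{9} \left(-5\right) = - \frac{5}{9}$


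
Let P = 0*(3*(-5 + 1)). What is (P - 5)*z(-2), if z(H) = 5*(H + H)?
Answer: 100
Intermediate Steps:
z(H) = 10*H (z(H) = 5*(2*H) = 10*H)
P = 0 (P = 0*(3*(-4)) = 0*(-12) = 0)
(P - 5)*z(-2) = (0 - 5)*(10*(-2)) = -5*(-20) = 100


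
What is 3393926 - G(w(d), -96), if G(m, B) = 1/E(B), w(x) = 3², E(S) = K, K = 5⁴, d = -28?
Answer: 2121203749/625 ≈ 3.3939e+6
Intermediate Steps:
K = 625
E(S) = 625
w(x) = 9
G(m, B) = 1/625
3393926 - G(w(d), -96) = 3393926 - 1*1/625 = 3393926 - 1/625 = 2121203749/625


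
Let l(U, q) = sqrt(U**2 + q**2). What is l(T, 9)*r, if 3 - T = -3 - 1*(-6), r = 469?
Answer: 4221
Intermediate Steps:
T = 0 (T = 3 - (-3 - 1*(-6)) = 3 - (-3 + 6) = 3 - 1*3 = 3 - 3 = 0)
l(T, 9)*r = sqrt(0**2 + 9**2)*469 = sqrt(0 + 81)*469 = sqrt(81)*469 = 9*469 = 4221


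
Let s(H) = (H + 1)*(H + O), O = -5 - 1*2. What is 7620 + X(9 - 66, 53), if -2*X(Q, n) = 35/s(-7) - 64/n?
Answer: 9693143/1272 ≈ 7620.4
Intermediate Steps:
O = -7 (O = -5 - 2 = -7)
s(H) = (1 + H)*(-7 + H) (s(H) = (H + 1)*(H - 7) = (1 + H)*(-7 + H))
X(Q, n) = -5/24 + 32/n (X(Q, n) = -(35/(-7 + (-7)**2 - 6*(-7)) - 64/n)/2 = -(35/(-7 + 49 + 42) - 64/n)/2 = -(35/84 - 64/n)/2 = -(35*(1/84) - 64/n)/2 = -(5/12 - 64/n)/2 = -5/24 + 32/n)
7620 + X(9 - 66, 53) = 7620 + (-5/24 + 32/53) = 7620 + 503/1272 = 9693143/1272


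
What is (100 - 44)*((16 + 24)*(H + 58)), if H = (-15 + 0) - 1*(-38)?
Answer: 181440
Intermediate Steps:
H = 23 (H = -15 + 38 = 23)
(100 - 44)*((16 + 24)*(H + 58)) = (100 - 44)*((16 + 24)*(23 + 58)) = 56*(40*81) = 56*3240 = 181440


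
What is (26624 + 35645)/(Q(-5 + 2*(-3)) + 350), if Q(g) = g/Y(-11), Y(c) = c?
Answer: 62269/351 ≈ 177.40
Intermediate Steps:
Q(g) = -g/11 (Q(g) = g/(-11) = g*(-1/11) = -g/11)
(26624 + 35645)/(Q(-5 + 2*(-3)) + 350) = (26624 + 35645)/(-(-5 + 2*(-3))/11 + 350) = 62269/(-(-5 - 6)/11 + 350) = 62269/(-1/11*(-11) + 350) = 62269/(1 + 350) = 62269/351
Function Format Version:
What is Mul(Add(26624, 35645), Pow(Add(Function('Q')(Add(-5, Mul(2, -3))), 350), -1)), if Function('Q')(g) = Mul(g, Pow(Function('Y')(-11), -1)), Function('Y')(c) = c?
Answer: Rational(62269, 351) ≈ 177.40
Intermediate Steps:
Function('Q')(g) = Mul(Rational(-1, 11), g) (Function('Q')(g) = Mul(g, Pow(-11, -1)) = Mul(g, Rational(-1, 11)) = Mul(Rational(-1, 11), g))
Mul(Add(26624, 35645), Pow(Add(Function('Q')(Add(-5, Mul(2, -3))), 350), -1)) = Mul(Add(26624, 35645), Pow(Add(Mul(Rational(-1, 11), Add(-5, Mul(2, -3))), 350), -1)) = Mul(62269, Pow(Add(Mul(Rational(-1, 11), Add(-5, -6)), 350), -1)) = Mul(62269, Pow(Add(Mul(Rational(-1, 11), -11), 350), -1)) = Mul(62269, Pow(Add(1, 350), -1)) = Mul(62269, Pow(351, -1)) = Mul(62269, Rational(1, 351)) = Rational(62269, 351)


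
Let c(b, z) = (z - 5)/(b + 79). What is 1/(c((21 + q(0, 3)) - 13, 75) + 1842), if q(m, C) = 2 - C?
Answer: 43/79241 ≈ 0.00054265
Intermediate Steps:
c(b, z) = (-5 + z)/(79 + b)
1/(c((21 + q(0, 3)) - 13, 75) + 1842) = 1/((-5 + 75)/(79 + ((21 + (2 - 1*3)) - 13)) + 1842) = 1/(70/(79 + ((21 + (2 - 3)) - 13)) + 1842) = 1/(70/(79 + ((21 - 1) - 13)) + 1842) = 1/(70/(79 + (20 - 13)) + 1842) = 1/(70/(79 + 7) + 1842) = 1/(70/86 + 1842) = 1/((1/86)*70 + 1842) = 1/(35/43 + 1842) = 1/(79241/43) = 43/79241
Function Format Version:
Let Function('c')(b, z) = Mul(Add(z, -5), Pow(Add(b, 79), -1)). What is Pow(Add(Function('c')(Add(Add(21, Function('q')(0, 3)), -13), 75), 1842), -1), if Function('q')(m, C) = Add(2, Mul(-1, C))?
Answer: Rational(43, 79241) ≈ 0.00054265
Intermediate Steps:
Function('c')(b, z) = Mul(Pow(Add(79, b), -1), Add(-5, z)) (Function('c')(b, z) = Mul(Add(-5, z), Pow(Add(79, b), -1)) = Mul(Pow(Add(79, b), -1), Add(-5, z)))
Pow(Add(Function('c')(Add(Add(21, Function('q')(0, 3)), -13), 75), 1842), -1) = Pow(Add(Mul(Pow(Add(79, Add(Add(21, Add(2, Mul(-1, 3))), -13)), -1), Add(-5, 75)), 1842), -1) = Pow(Add(Mul(Pow(Add(79, Add(Add(21, Add(2, -3)), -13)), -1), 70), 1842), -1) = Pow(Add(Mul(Pow(Add(79, Add(Add(21, -1), -13)), -1), 70), 1842), -1) = Pow(Add(Mul(Pow(Add(79, Add(20, -13)), -1), 70), 1842), -1) = Pow(Add(Mul(Pow(Add(79, 7), -1), 70), 1842), -1) = Pow(Add(Mul(Pow(86, -1), 70), 1842), -1) = Pow(Add(Mul(Rational(1, 86), 70), 1842), -1) = Pow(Add(Rational(35, 43), 1842), -1) = Pow(Rational(79241, 43), -1) = Rational(43, 79241)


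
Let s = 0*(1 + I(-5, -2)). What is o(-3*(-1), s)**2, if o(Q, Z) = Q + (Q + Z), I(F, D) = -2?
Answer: 36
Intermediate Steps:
s = 0 (s = 0*(1 - 2) = 0*(-1) = 0)
o(Q, Z) = Z + 2*Q
o(-3*(-1), s)**2 = (0 + 2*(-3*(-1)))**2 = (0 + 2*3)**2 = (0 + 6)**2 = 6**2 = 36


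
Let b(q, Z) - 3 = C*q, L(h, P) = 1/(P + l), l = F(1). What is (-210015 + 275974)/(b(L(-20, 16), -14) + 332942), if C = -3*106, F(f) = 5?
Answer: 461713/2330509 ≈ 0.19812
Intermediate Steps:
l = 5
C = -318
L(h, P) = 1/(5 + P) (L(h, P) = 1/(P + 5) = 1/(5 + P))
b(q, Z) = 3 - 318*q
(-210015 + 275974)/(b(L(-20, 16), -14) + 332942) = (-210015 + 275974)/((3 - 318/(5 + 16)) + 332942) = 65959/((3 - 318/21) + 332942) = 65959/((3 - 318*1/21) + 332942) = 65959/((3 - 106/7) + 332942) = 65959/(-85/7 + 332942) = 65959/(2330509/7) = 65959*(7/2330509) = 461713/2330509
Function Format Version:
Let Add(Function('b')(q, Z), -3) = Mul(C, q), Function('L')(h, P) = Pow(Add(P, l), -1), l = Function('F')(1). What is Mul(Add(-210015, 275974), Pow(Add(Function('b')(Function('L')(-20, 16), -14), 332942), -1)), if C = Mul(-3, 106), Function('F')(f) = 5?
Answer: Rational(461713, 2330509) ≈ 0.19812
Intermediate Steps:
l = 5
C = -318
Function('L')(h, P) = Pow(Add(5, P), -1) (Function('L')(h, P) = Pow(Add(P, 5), -1) = Pow(Add(5, P), -1))
Function('b')(q, Z) = Add(3, Mul(-318, q))
Mul(Add(-210015, 275974), Pow(Add(Function('b')(Function('L')(-20, 16), -14), 332942), -1)) = Mul(Add(-210015, 275974), Pow(Add(Add(3, Mul(-318, Pow(Add(5, 16), -1))), 332942), -1)) = Mul(65959, Pow(Add(Add(3, Mul(-318, Pow(21, -1))), 332942), -1)) = Mul(65959, Pow(Add(Add(3, Mul(-318, Rational(1, 21))), 332942), -1)) = Mul(65959, Pow(Add(Add(3, Rational(-106, 7)), 332942), -1)) = Mul(65959, Pow(Add(Rational(-85, 7), 332942), -1)) = Mul(65959, Pow(Rational(2330509, 7), -1)) = Mul(65959, Rational(7, 2330509)) = Rational(461713, 2330509)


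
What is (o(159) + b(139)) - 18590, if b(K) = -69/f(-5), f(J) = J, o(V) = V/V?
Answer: -92876/5 ≈ -18575.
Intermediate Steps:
o(V) = 1
b(K) = 69/5 (b(K) = -69/(-5) = -69*(-⅕) = 69/5)
(o(159) + b(139)) - 18590 = (1 + 69/5) - 18590 = 74/5 - 18590 = -92876/5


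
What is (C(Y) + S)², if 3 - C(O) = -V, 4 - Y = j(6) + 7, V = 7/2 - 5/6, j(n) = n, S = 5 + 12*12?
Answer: 215296/9 ≈ 23922.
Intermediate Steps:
S = 149 (S = 5 + 144 = 149)
V = 8/3 (V = 7*(½) - 5*⅙ = 7/2 - ⅚ = 8/3 ≈ 2.6667)
Y = -9 (Y = 4 - (6 + 7) = 4 - 1*13 = 4 - 13 = -9)
C(O) = 17/3 (C(O) = 3 - (-1)*8/3 = 3 - 1*(-8/3) = 3 + 8/3 = 17/3)
(C(Y) + S)² = (17/3 + 149)² = (464/3)² = 215296/9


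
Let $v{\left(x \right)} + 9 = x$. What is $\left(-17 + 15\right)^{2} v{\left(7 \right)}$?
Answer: $-8$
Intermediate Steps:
$v{\left(x \right)} = -9 + x$
$\left(-17 + 15\right)^{2} v{\left(7 \right)} = \left(-17 + 15\right)^{2} \left(-9 + 7\right) = \left(-2\right)^{2} \left(-2\right) = 4 \left(-2\right) = -8$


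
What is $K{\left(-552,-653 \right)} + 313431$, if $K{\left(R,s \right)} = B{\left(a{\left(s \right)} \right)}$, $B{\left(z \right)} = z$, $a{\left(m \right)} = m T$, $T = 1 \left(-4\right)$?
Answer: $316043$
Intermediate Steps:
$T = -4$
$a{\left(m \right)} = - 4 m$ ($a{\left(m \right)} = m \left(-4\right) = - 4 m$)
$K{\left(R,s \right)} = - 4 s$
$K{\left(-552,-653 \right)} + 313431 = \left(-4\right) \left(-653\right) + 313431 = 2612 + 313431 = 316043$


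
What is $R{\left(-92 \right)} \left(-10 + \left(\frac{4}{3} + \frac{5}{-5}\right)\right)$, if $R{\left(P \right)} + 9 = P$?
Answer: $\frac{2929}{3} \approx 976.33$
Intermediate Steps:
$R{\left(P \right)} = -9 + P$
$R{\left(-92 \right)} \left(-10 + \left(\frac{4}{3} + \frac{5}{-5}\right)\right) = \left(-9 - 92\right) \left(-10 + \left(\frac{4}{3} + \frac{5}{-5}\right)\right) = - 101 \left(-10 + \left(4 \cdot \frac{1}{3} + 5 \left(- \frac{1}{5}\right)\right)\right) = - 101 \left(-10 + \left(\frac{4}{3} - 1\right)\right) = - 101 \left(-10 + \frac{1}{3}\right) = \left(-101\right) \left(- \frac{29}{3}\right) = \frac{2929}{3}$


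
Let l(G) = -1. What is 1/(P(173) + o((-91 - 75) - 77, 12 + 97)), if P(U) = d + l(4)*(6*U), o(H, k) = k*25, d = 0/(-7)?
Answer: 1/1687 ≈ 0.00059277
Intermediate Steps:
d = 0 (d = 0*(-1/7) = 0)
o(H, k) = 25*k
P(U) = -6*U (P(U) = 0 - 6*U = -6*U)
1/(P(173) + o((-91 - 75) - 77, 12 + 97)) = 1/(-6*173 + 25*(12 + 97)) = 1/(-1038 + 25*109) = 1/(-1038 + 2725) = 1/1687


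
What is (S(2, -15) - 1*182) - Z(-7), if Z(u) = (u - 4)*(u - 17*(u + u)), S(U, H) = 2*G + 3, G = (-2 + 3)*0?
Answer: 2362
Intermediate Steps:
G = 0 (G = 1*0 = 0)
S(U, H) = 3 (S(U, H) = 2*0 + 3 = 0 + 3 = 3)
Z(u) = -33*u*(-4 + u) (Z(u) = (-4 + u)*(u - 34*u) = (-4 + u)*(-33*u) = -33*u*(-4 + u))
(S(2, -15) - 1*182) - Z(-7) = (3 - 1*182) - 33*(-7)*(4 - 1*(-7)) = (3 - 182) - 33*(-7)*(4 + 7) = -179 - 33*(-7)*11 = -179 - 1*(-2541) = -179 + 2541 = 2362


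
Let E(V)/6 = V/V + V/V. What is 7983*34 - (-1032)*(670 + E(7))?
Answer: 975246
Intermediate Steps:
E(V) = 12 (E(V) = 6*(V/V + V/V) = 6*(1 + 1) = 6*2 = 12)
7983*34 - (-1032)*(670 + E(7)) = 7983*34 - (-1032)*(670 + 12) = 271422 - (-1032)*682 = 271422 - 1*(-703824) = 271422 + 703824 = 975246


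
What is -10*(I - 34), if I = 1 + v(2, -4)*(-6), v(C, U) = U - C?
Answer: -30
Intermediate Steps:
I = 37 (I = 1 + (-4 - 1*2)*(-6) = 1 + (-4 - 2)*(-6) = 1 - 6*(-6) = 1 + 36 = 37)
-10*(I - 34) = -10*(37 - 34) = -10*3 = -30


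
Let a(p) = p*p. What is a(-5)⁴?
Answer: 390625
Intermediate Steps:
a(p) = p²
a(-5)⁴ = ((-5)²)⁴ = 25⁴ = 390625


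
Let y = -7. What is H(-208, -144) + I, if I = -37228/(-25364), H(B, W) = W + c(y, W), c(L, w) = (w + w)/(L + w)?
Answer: -134647139/957491 ≈ -140.63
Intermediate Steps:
c(L, w) = 2*w/(L + w) (c(L, w) = (2*w)/(L + w) = 2*w/(L + w))
H(B, W) = W + 2*W/(-7 + W)
I = 9307/6341 (I = -37228*(-1/25364) = 9307/6341 ≈ 1.4677)
H(-208, -144) + I = -144*(-5 - 144)/(-7 - 144) + 9307/6341 = -144*(-149)/(-151) + 9307/6341 = -144*(-1/151)*(-149) + 9307/6341 = -21456/151 + 9307/6341 = -134647139/957491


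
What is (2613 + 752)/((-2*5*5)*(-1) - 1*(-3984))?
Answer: 3365/4034 ≈ 0.83416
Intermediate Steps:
(2613 + 752)/((-2*5*5)*(-1) - 1*(-3984)) = 3365/(-10*5*(-1) + 3984) = 3365/(-50*(-1) + 3984) = 3365/(50 + 3984) = 3365/4034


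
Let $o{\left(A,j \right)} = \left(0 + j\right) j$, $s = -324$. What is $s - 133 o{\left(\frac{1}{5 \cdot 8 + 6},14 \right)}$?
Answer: $-26392$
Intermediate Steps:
$o{\left(A,j \right)} = j^{2}$ ($o{\left(A,j \right)} = j j = j^{2}$)
$s - 133 o{\left(\frac{1}{5 \cdot 8 + 6},14 \right)} = -324 - 133 \cdot 14^{2} = -324 - 26068 = -26392$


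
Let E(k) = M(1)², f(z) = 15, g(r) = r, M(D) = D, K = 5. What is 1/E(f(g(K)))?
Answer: 1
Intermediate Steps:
E(k) = 1 (E(k) = 1² = 1)
1/E(f(g(K))) = 1/1 = 1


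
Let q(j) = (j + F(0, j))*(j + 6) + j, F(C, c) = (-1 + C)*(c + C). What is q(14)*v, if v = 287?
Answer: 4018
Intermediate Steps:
F(C, c) = (-1 + C)*(C + c)
q(j) = j (q(j) = (j + (0**2 - 1*0 - j + 0*j))*(j + 6) + j = (j + (0 + 0 - j + 0))*(6 + j) + j = (j - j)*(6 + j) + j = 0*(6 + j) + j = 0 + j = j)
q(14)*v = 14*287 = 4018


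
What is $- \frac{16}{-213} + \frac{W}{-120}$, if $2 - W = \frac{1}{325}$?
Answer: $\frac{161921}{2769000} \approx 0.058476$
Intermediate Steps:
$W = \frac{649}{325}$ ($W = 2 - \frac{1}{325} = \frac{649}{325} \approx 1.9969$)
$- \frac{16}{-213} + \frac{W}{-120} = - \frac{16}{-213} + \frac{649}{325 \left(-120\right)} = \left(-16\right) \left(- \frac{1}{213}\right) + \frac{649}{325} \left(- \frac{1}{120}\right) = \frac{16}{213} - \frac{649}{39000} = \frac{161921}{2769000}$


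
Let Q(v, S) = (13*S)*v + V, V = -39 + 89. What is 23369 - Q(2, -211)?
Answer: 28805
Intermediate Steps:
V = 50
Q(v, S) = 50 + 13*S*v (Q(v, S) = (13*S)*v + 50 = 13*S*v + 50 = 50 + 13*S*v)
23369 - Q(2, -211) = 23369 - (50 + 13*(-211)*2) = 23369 - (50 - 5486) = 23369 - 1*(-5436) = 23369 + 5436 = 28805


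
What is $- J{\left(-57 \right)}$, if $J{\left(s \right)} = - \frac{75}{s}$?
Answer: $- \frac{25}{19} \approx -1.3158$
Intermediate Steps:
$- J{\left(-57 \right)} = - \frac{-75}{-57} = - \frac{\left(-75\right) \left(-1\right)}{57} = \left(-1\right) \frac{25}{19} = - \frac{25}{19}$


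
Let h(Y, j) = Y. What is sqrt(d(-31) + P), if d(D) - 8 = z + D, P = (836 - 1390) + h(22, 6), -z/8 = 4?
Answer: I*sqrt(587) ≈ 24.228*I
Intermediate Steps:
z = -32 (z = -8*4 = -32)
P = -532 (P = (836 - 1390) + 22 = -554 + 22 = -532)
d(D) = -24 + D (d(D) = 8 + (-32 + D) = -24 + D)
sqrt(d(-31) + P) = sqrt((-24 - 31) - 532) = sqrt(-55 - 532) = sqrt(-587) = I*sqrt(587)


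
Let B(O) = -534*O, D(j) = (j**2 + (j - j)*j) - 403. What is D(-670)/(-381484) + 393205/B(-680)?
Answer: -642840721/6926223504 ≈ -0.092813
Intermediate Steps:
D(j) = -403 + j**2 (D(j) = (j**2 + 0*j) - 403 = (j**2 + 0) - 403 = j**2 - 403 = -403 + j**2)
D(-670)/(-381484) + 393205/B(-680) = (-403 + (-670)**2)/(-381484) + 393205/((-534*(-680))) = (-403 + 448900)*(-1/381484) + 393205/363120 = 448497*(-1/381484) + 393205*(1/363120) = -448497/381484 + 78641/72624 = -642840721/6926223504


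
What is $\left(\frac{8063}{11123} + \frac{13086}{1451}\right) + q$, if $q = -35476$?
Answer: $- \frac{572406689157}{16139473} \approx -35466.0$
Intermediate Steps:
$\left(\frac{8063}{11123} + \frac{13086}{1451}\right) + q = \left(\frac{8063}{11123} + \frac{13086}{1451}\right) - 35476 = \frac{157254991}{16139473} - 35476 = - \frac{572406689157}{16139473}$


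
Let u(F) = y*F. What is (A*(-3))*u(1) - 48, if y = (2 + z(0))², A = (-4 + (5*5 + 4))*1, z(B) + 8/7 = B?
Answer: -5052/49 ≈ -103.10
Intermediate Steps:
z(B) = -8/7 + B
A = 25 (A = (-4 + (25 + 4))*1 = (-4 + 29)*1 = 25*1 = 25)
y = 36/49 (y = (2 + (-8/7 + 0))² = (2 - 8/7)² = (6/7)² = 36/49 ≈ 0.73469)
u(F) = 36*F/49
(A*(-3))*u(1) - 48 = (25*(-3))*((36/49)*1) - 48 = -75*36/49 - 48 = -2700/49 - 48 = -5052/49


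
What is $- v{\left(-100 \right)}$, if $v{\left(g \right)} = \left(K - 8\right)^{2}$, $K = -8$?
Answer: $-256$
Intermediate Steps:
$v{\left(g \right)} = 256$ ($v{\left(g \right)} = \left(-8 - 8\right)^{2} = \left(-16\right)^{2} = 256$)
$- v{\left(-100 \right)} = \left(-1\right) 256 = -256$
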